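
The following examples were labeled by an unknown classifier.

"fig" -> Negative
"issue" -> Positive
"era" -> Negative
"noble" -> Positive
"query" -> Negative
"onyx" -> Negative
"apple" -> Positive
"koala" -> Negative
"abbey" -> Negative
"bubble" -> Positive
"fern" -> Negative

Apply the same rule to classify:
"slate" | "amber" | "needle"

Comparing the two groups points to one rule — ends with 'e'.
"slate" → ends with 'e' → Positive. "amber" → ends with 'r' → Negative. "needle" → ends with 'e' → Positive.

Positive, Negative, Positive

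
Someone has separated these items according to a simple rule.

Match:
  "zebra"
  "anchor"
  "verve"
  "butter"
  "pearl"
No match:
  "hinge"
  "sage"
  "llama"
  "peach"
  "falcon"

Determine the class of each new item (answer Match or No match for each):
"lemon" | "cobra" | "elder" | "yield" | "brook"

No match, Match, Match, No match, Match

Every 'Match' example satisfies: contains 'r'. None of the 'No match' examples do.
"lemon": no 'r', fails the rule → No match.
"cobra": has 'r', has this property → Match.
"elder": has 'r', has this property → Match.
"yield": no 'r', fails the rule → No match.
"brook": has 'r', has this property → Match.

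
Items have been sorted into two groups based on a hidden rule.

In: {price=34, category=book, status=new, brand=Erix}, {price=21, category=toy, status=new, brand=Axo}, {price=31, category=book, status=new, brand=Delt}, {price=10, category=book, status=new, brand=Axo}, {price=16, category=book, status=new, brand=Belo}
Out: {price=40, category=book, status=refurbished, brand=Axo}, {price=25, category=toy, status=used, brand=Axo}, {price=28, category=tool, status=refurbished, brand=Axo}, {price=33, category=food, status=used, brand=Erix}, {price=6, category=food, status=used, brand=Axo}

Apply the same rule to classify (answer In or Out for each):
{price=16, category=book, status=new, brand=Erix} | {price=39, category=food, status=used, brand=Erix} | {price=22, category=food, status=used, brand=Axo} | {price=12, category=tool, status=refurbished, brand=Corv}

Comparing the two groups points to one rule — status is new.
{price=16, category=book, status=new, brand=Erix} — status is new, hence In.
{price=39, category=food, status=used, brand=Erix} — status is used, hence Out.
{price=22, category=food, status=used, brand=Axo} — status is used, hence Out.
{price=12, category=tool, status=refurbished, brand=Corv} — status is refurbished, hence Out.

In, Out, Out, Out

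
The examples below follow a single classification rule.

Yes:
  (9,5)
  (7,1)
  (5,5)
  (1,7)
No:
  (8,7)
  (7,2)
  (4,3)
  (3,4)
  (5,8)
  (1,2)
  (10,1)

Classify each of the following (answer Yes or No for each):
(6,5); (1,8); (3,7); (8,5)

All 'Yes' examples share one property — sum is even — and every 'No' example lacks it.
No: (6,5), since 6+5 = 11. No: (1,8), since 1+8 = 9. Yes: (3,7), since 3+7 = 10. No: (8,5), since 8+5 = 13.

No, No, Yes, No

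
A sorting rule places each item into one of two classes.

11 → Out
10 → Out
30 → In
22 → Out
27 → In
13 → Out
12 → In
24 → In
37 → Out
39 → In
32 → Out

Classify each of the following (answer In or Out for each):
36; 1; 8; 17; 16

In, Out, Out, Out, Out

The classifier is using: multiple of 3.
36: In (36 = 3·12). 1: Out (1 = 3·0 + 1). 8: Out (8 = 3·2 + 2). 17: Out (17 = 3·5 + 2). 16: Out (16 = 3·5 + 1).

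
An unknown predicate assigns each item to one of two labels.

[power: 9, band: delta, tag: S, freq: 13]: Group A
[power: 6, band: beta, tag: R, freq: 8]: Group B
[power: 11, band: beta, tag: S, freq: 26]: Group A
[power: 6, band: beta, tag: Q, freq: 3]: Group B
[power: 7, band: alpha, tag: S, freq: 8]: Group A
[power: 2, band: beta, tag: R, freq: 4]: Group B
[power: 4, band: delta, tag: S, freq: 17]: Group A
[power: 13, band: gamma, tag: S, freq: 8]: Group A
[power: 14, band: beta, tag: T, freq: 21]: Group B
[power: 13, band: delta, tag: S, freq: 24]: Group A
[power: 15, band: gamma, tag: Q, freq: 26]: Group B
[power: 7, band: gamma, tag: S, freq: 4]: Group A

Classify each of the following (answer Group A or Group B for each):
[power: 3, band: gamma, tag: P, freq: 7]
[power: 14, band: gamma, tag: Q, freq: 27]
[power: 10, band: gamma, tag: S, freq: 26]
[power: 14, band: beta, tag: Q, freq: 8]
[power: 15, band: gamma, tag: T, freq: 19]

Group B, Group B, Group A, Group B, Group B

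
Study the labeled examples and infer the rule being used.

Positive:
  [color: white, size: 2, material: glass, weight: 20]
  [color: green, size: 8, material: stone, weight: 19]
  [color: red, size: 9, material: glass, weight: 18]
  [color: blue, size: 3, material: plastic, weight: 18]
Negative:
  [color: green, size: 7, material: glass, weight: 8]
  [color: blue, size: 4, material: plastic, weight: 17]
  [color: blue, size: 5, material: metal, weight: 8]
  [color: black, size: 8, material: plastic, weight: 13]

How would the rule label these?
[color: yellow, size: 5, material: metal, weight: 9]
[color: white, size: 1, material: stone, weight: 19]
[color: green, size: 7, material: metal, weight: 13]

Negative, Positive, Negative

Rule: weight ≥ 18. This holds for each 'Positive' example and fails for each 'Negative' one.
[color: yellow, size: 5, material: metal, weight: 9]: Negative (weight = 9). [color: white, size: 1, material: stone, weight: 19]: Positive (weight = 19). [color: green, size: 7, material: metal, weight: 13]: Negative (weight = 13).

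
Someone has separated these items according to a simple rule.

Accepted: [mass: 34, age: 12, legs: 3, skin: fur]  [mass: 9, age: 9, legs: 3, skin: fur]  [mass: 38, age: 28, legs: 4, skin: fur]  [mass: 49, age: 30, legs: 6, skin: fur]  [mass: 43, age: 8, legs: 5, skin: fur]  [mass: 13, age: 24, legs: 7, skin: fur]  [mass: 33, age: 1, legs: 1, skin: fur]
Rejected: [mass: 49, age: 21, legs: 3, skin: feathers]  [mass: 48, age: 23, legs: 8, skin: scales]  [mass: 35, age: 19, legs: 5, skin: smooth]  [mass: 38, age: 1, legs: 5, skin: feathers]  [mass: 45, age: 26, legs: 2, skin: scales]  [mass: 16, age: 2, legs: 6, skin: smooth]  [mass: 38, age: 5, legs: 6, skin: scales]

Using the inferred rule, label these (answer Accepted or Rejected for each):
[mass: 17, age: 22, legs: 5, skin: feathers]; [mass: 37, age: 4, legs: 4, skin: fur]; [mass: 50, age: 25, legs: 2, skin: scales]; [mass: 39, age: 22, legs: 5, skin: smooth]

Rejected, Accepted, Rejected, Rejected

The classifier is using: skin is fur.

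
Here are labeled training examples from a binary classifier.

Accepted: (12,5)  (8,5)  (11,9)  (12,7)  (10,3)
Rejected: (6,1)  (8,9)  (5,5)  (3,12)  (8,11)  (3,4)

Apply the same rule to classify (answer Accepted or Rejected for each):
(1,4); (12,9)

Rejected, Accepted

All 'Accepted' examples share one property — first > second AND sum ≥ 10 — and every 'Rejected' example lacks it.
Rejected: (1,4), since 1 < 4, 1+4 = 5. Accepted: (12,9), since 12 > 9, 12+9 = 21.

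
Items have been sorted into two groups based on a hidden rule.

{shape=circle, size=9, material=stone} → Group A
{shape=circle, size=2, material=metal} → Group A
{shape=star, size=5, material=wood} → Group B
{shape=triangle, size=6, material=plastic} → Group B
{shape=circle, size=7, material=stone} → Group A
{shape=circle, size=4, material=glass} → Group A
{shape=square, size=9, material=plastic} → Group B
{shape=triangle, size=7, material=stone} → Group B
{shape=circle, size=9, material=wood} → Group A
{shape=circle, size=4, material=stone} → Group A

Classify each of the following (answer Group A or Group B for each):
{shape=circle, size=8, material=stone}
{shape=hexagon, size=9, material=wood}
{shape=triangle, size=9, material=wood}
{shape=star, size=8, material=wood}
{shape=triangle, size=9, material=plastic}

Group A, Group B, Group B, Group B, Group B

The rule appears to be: shape is circle.
{shape=circle, size=8, material=stone} — shape is circle, hence Group A. {shape=hexagon, size=9, material=wood} — shape is hexagon, hence Group B. {shape=triangle, size=9, material=wood} — shape is triangle, hence Group B. {shape=star, size=8, material=wood} — shape is star, hence Group B. {shape=triangle, size=9, material=plastic} — shape is triangle, hence Group B.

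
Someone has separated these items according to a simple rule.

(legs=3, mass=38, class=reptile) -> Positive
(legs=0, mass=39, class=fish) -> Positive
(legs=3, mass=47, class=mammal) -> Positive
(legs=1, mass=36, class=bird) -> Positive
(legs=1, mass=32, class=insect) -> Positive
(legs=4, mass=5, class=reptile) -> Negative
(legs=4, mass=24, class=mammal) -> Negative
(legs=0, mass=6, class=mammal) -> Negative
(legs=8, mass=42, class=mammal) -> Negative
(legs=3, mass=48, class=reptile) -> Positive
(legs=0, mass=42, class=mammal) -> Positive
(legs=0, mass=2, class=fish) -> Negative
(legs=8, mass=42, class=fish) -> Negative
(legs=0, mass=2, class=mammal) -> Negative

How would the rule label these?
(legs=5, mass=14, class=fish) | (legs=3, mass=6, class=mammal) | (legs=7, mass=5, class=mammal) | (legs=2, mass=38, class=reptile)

'Positive' ⟺ legs ≤ 3 AND mass ≥ 24.

Negative, Negative, Negative, Positive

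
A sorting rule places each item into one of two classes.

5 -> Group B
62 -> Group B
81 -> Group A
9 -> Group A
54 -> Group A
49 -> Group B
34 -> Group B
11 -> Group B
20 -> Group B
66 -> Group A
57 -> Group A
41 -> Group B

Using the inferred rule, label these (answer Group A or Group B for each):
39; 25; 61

The common property of the 'Group A' items is: multiple of 3. No 'Group B' item has it.
39: 39 = 3·13 — qualifies, so Group A.
25: 25 = 3·8 + 1 — lacks this property, so Group B.
61: 61 = 3·20 + 1 — lacks this property, so Group B.

Group A, Group B, Group B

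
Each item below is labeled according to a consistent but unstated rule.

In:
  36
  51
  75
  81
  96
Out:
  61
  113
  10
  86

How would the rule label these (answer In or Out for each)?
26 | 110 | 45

Out, Out, In

Every 'In' example satisfies: multiple of 3. None of the 'Out' examples do.
26 — 26 = 3·8 + 2, hence Out.
110 — 110 = 3·36 + 2, hence Out.
45 — 45 = 3·15, hence In.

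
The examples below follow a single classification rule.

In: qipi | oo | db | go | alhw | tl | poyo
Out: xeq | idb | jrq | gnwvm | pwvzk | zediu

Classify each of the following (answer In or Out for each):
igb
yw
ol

Out, In, In

A rule that fits every label: even length — true of each 'In' example, false of each 'Out' one.
Out: igb, since length 3.
In: yw, since length 2.
In: ol, since length 2.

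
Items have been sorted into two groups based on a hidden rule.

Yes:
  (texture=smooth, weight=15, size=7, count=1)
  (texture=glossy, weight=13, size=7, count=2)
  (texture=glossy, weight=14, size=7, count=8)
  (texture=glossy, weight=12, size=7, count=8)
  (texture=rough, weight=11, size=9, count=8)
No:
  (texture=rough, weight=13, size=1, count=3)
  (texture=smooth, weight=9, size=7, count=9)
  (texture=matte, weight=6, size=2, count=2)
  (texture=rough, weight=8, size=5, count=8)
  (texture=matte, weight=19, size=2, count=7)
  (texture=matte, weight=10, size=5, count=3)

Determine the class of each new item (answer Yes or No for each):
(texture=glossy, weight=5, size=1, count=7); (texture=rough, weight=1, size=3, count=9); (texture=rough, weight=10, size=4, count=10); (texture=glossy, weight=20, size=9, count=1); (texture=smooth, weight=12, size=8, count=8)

The classifier is using: count ≤ 8 AND size ≥ 7.

No, No, No, Yes, Yes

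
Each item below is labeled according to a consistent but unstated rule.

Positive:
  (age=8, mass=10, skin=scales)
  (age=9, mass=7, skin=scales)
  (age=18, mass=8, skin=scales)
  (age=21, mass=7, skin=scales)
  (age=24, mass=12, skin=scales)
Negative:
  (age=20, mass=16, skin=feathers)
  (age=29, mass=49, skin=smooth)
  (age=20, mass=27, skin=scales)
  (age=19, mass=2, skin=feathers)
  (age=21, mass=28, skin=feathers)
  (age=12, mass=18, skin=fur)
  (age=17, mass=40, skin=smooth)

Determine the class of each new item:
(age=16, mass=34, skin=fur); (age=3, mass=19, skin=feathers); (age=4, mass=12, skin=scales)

The classifier is using: skin is scales AND mass ≤ 12.

Negative, Negative, Positive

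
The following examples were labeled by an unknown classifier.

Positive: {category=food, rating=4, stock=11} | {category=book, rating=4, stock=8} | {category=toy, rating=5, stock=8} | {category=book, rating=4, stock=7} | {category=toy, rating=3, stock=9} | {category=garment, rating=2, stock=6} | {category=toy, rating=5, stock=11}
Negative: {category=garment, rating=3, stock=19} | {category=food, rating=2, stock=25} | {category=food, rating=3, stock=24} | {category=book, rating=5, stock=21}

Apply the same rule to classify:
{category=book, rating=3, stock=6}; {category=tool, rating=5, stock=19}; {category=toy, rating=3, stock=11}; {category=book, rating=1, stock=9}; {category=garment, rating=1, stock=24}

The pattern is that an item is 'Positive' exactly when: stock ≤ 11.
{category=book, rating=3, stock=6}: stock = 6, fits → Positive. {category=tool, rating=5, stock=19}: stock = 19, does not fit → Negative. {category=toy, rating=3, stock=11}: stock = 11, fits → Positive. {category=book, rating=1, stock=9}: stock = 9, fits → Positive. {category=garment, rating=1, stock=24}: stock = 24, does not fit → Negative.

Positive, Negative, Positive, Positive, Negative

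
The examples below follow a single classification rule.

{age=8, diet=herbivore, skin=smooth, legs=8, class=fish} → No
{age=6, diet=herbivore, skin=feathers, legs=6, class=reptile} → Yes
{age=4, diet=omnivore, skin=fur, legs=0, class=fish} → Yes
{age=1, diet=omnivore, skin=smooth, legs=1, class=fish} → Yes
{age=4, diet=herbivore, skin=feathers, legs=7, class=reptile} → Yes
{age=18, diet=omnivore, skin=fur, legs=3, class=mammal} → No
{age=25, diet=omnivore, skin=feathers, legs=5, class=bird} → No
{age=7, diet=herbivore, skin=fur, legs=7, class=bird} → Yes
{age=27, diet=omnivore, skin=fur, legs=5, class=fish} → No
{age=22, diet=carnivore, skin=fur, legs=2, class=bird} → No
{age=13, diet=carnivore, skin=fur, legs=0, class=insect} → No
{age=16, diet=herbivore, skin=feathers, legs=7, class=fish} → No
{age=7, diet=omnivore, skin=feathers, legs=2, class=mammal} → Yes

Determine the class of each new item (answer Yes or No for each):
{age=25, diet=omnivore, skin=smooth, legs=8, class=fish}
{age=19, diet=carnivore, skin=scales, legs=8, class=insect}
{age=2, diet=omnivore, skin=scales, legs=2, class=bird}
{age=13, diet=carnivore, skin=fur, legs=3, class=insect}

No, No, Yes, No

All 'Yes' examples share one property — age ≤ 7 — and every 'No' example lacks it.
{age=25, diet=omnivore, skin=smooth, legs=8, class=fish}: age = 25, doesn't qualify → No.
{age=19, diet=carnivore, skin=scales, legs=8, class=insect}: age = 19, doesn't qualify → No.
{age=2, diet=omnivore, skin=scales, legs=2, class=bird}: age = 2, passes → Yes.
{age=13, diet=carnivore, skin=fur, legs=3, class=insect}: age = 13, doesn't qualify → No.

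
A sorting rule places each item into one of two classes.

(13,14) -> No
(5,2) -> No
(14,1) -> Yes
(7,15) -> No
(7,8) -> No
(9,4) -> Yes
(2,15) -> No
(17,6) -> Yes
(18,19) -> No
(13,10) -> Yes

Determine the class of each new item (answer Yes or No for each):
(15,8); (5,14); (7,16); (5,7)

The common property of the 'Yes' items is: first > second AND sum ≥ 13. No 'No' item has it.
(15,8) → 15 > 8, 15+8 = 23 → Yes.
(5,14) → 5 < 14, 5+14 = 19 → No.
(7,16) → 7 < 16, 7+16 = 23 → No.
(5,7) → 5 < 7, 5+7 = 12 → No.

Yes, No, No, No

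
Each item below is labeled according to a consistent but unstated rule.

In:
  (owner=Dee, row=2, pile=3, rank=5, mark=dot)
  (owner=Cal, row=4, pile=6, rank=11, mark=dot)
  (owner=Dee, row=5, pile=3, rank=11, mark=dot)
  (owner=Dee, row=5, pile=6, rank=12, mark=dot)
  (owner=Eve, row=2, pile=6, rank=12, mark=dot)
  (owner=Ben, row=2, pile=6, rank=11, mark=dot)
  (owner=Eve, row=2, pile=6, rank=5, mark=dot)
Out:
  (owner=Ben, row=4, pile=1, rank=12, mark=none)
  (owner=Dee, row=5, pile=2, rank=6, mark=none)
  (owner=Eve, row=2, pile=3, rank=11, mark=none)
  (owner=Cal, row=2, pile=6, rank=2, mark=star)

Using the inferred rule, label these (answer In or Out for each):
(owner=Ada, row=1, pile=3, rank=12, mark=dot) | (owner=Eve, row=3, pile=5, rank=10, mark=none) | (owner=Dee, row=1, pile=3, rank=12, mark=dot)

In, Out, In

Looking at the examples, the only property every 'In' case has and every 'Out' case lacks is: mark is dot.
(owner=Ada, row=1, pile=3, rank=12, mark=dot) → mark is dot → In. (owner=Eve, row=3, pile=5, rank=10, mark=none) → mark is none → Out. (owner=Dee, row=1, pile=3, rank=12, mark=dot) → mark is dot → In.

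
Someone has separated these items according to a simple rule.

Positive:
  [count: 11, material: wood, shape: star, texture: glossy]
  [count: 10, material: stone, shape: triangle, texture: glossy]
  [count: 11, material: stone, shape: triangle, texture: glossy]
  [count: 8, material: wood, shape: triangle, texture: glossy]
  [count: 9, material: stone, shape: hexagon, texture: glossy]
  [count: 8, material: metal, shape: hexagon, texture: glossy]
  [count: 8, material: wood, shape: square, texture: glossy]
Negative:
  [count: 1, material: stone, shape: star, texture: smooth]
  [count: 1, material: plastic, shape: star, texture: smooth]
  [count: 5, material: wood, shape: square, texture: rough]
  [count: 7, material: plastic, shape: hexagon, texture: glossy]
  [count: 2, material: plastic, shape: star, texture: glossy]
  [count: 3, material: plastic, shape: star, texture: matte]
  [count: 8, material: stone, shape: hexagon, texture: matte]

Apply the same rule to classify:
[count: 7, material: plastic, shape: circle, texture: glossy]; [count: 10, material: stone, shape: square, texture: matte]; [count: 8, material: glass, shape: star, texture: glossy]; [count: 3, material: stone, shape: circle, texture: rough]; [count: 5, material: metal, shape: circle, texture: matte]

The rule appears to be: texture is glossy AND count ≥ 8.

Negative, Negative, Positive, Negative, Negative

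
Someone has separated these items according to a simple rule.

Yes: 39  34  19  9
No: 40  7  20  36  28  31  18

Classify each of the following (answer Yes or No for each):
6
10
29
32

No, No, Yes, No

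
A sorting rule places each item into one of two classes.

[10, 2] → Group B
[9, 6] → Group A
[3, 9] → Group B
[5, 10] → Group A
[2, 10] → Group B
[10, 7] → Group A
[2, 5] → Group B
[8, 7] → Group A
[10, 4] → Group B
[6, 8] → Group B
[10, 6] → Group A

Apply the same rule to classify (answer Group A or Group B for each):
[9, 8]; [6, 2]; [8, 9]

Group A, Group B, Group A

The classifier is using: sum ≥ 15.
Group A: [9, 8], since 9+8 = 17.
Group B: [6, 2], since 6+2 = 8.
Group A: [8, 9], since 8+9 = 17.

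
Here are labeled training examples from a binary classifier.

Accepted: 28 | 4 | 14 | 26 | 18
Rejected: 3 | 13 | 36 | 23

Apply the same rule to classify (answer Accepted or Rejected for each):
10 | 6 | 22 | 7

Accepted, Accepted, Accepted, Rejected

The distinguishing property — even AND at most 28 — holds for all the 'Accepted' cases and none of the 'Rejected' cases.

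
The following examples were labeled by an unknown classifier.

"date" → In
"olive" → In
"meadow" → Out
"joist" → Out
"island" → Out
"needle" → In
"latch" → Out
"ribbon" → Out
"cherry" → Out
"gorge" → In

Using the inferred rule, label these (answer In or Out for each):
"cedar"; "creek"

Out, Out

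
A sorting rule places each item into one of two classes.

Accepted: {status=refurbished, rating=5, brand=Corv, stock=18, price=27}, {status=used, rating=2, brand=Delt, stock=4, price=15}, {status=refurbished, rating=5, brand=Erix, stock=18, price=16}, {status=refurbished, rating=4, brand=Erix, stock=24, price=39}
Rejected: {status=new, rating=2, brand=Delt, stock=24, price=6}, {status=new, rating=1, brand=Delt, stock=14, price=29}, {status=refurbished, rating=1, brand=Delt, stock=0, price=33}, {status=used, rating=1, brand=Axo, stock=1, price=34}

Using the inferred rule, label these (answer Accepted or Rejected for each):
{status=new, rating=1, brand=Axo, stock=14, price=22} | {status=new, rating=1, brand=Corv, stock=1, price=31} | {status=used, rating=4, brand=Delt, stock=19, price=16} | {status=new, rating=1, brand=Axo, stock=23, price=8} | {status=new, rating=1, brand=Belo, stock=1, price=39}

A rule that fits every label: rating ≥ 2 AND price ≥ 15 — true of each 'Accepted' example, false of each 'Rejected' one.
{status=new, rating=1, brand=Axo, stock=14, price=22}: rating = 1, price = 22 — does not pass, so Rejected.
{status=new, rating=1, brand=Corv, stock=1, price=31}: rating = 1, price = 31 — does not pass, so Rejected.
{status=used, rating=4, brand=Delt, stock=19, price=16}: rating = 4, price = 16 — qualifies, so Accepted.
{status=new, rating=1, brand=Axo, stock=23, price=8}: rating = 1, price = 8 — does not pass, so Rejected.
{status=new, rating=1, brand=Belo, stock=1, price=39}: rating = 1, price = 39 — does not pass, so Rejected.

Rejected, Rejected, Accepted, Rejected, Rejected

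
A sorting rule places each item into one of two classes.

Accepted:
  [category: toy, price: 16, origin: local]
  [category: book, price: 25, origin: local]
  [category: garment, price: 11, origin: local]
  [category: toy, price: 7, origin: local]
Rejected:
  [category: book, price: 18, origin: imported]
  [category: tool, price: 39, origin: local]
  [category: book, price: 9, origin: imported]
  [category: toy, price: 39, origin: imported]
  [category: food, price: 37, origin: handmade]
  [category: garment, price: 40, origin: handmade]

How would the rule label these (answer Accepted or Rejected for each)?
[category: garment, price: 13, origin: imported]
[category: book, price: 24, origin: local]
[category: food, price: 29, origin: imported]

Rejected, Accepted, Rejected

The rule appears to be: origin is local AND price ≤ 25.
[category: garment, price: 13, origin: imported]: origin is imported, price = 13 — doesn't qualify, so Rejected.
[category: book, price: 24, origin: local]: origin is local, price = 24 — qualifies, so Accepted.
[category: food, price: 29, origin: imported]: origin is imported, price = 29 — doesn't qualify, so Rejected.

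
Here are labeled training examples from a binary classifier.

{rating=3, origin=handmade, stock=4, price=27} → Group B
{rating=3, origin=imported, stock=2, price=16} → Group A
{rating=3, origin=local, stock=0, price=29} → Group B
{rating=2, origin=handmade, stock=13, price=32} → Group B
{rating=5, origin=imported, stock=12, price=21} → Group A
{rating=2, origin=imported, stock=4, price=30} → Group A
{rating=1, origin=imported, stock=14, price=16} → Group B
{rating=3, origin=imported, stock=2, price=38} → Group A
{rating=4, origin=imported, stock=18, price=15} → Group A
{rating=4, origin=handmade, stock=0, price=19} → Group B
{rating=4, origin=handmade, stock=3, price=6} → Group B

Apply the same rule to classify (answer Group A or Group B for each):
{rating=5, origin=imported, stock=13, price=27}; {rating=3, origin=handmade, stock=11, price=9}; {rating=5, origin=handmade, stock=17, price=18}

Group A, Group B, Group B

The classifier is using: origin is imported AND rating ≥ 2.
{rating=5, origin=imported, stock=13, price=27}: origin is imported, rating = 5, matches → Group A. {rating=3, origin=handmade, stock=11, price=9}: origin is handmade, rating = 3, doesn't match → Group B. {rating=5, origin=handmade, stock=17, price=18}: origin is handmade, rating = 5, doesn't match → Group B.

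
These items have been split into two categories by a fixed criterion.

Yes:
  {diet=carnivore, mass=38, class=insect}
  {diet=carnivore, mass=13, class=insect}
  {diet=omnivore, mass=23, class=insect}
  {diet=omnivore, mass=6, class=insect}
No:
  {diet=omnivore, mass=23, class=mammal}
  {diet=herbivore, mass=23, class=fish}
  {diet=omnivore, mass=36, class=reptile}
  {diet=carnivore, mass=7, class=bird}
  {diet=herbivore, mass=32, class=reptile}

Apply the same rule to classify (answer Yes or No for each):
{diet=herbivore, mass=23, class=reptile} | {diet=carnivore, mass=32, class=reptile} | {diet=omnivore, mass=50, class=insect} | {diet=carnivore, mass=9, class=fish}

No, No, Yes, No

The rule appears to be: class is insect.
{diet=herbivore, mass=23, class=reptile}: class is reptile, does not fit → No. {diet=carnivore, mass=32, class=reptile}: class is reptile, does not fit → No. {diet=omnivore, mass=50, class=insect}: class is insect, meets the rule → Yes. {diet=carnivore, mass=9, class=fish}: class is fish, does not fit → No.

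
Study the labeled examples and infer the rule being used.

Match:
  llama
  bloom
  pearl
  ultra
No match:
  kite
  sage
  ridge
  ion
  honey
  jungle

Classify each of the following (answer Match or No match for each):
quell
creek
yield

Match, No match, Match

All 'Match' examples share one property — odd length AND contains 'l' — and every 'No match' example lacks it.
quell: Match (length 5, has 'l').
creek: No match (length 5, no 'l').
yield: Match (length 5, has 'l').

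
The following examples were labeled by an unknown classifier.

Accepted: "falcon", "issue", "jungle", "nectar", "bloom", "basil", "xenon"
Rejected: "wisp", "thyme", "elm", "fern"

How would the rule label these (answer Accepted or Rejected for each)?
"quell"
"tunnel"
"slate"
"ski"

Accepted, Accepted, Accepted, Rejected

A rule that fits every label: has ≥ 2 vowels — true of each 'Accepted' example, false of each 'Rejected' one.
"quell" — 2 vowels, hence Accepted. "tunnel" — 2 vowels, hence Accepted. "slate" — 2 vowels, hence Accepted. "ski" — 1 vowel, hence Rejected.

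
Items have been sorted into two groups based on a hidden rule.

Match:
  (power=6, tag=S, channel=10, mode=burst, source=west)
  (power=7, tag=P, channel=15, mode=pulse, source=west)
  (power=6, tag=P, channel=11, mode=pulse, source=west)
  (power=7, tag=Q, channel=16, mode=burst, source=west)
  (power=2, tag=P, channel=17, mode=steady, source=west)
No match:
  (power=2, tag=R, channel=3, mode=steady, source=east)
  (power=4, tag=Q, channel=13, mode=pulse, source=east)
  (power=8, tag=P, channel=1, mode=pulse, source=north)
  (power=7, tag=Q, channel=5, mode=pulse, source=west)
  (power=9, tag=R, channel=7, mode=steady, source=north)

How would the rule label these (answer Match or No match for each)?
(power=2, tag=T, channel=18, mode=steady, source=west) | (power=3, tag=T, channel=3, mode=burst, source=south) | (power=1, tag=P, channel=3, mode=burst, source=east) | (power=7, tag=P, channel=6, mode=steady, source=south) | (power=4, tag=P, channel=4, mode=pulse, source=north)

Match, No match, No match, No match, No match

The rule appears to be: source is west AND channel ≥ 7.
(power=2, tag=T, channel=18, mode=steady, source=west) — source is west, channel = 18, hence Match.
(power=3, tag=T, channel=3, mode=burst, source=south) — source is south, channel = 3, hence No match.
(power=1, tag=P, channel=3, mode=burst, source=east) — source is east, channel = 3, hence No match.
(power=7, tag=P, channel=6, mode=steady, source=south) — source is south, channel = 6, hence No match.
(power=4, tag=P, channel=4, mode=pulse, source=north) — source is north, channel = 4, hence No match.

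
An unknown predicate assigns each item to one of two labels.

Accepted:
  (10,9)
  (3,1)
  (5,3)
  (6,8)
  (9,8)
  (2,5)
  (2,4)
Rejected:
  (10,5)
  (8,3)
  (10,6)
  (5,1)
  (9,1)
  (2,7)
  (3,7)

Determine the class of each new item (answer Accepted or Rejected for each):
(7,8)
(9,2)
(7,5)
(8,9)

The common property of the 'Accepted' items is: |first − second| ≤ 3. No 'Rejected' item has it.
(7,8): |7−8| = 1, passes → Accepted. (9,2): |9−2| = 7, lacks this property → Rejected. (7,5): |7−5| = 2, passes → Accepted. (8,9): |8−9| = 1, passes → Accepted.

Accepted, Rejected, Accepted, Accepted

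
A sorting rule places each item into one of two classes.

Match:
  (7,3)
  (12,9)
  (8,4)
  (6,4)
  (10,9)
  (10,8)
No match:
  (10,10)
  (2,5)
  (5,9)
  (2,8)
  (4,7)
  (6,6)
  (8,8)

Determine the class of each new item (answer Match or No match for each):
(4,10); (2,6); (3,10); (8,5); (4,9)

No match, No match, No match, Match, No match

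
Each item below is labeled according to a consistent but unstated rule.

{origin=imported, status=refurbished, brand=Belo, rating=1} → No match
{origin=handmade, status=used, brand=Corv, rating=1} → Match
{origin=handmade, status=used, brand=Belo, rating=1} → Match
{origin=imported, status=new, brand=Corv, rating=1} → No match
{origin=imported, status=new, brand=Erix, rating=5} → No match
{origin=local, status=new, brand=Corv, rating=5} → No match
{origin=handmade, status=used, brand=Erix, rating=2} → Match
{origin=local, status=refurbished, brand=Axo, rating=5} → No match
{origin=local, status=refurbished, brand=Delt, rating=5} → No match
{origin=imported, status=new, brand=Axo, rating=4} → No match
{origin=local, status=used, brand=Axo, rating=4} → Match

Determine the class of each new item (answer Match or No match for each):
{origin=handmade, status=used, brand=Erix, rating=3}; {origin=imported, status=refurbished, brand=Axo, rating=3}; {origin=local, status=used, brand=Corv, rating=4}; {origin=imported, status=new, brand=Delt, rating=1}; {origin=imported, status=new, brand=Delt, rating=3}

Match, No match, Match, No match, No match

The classifier is using: status is used.
{origin=handmade, status=used, brand=Erix, rating=3}: Match (status is used).
{origin=imported, status=refurbished, brand=Axo, rating=3}: No match (status is refurbished).
{origin=local, status=used, brand=Corv, rating=4}: Match (status is used).
{origin=imported, status=new, brand=Delt, rating=1}: No match (status is new).
{origin=imported, status=new, brand=Delt, rating=3}: No match (status is new).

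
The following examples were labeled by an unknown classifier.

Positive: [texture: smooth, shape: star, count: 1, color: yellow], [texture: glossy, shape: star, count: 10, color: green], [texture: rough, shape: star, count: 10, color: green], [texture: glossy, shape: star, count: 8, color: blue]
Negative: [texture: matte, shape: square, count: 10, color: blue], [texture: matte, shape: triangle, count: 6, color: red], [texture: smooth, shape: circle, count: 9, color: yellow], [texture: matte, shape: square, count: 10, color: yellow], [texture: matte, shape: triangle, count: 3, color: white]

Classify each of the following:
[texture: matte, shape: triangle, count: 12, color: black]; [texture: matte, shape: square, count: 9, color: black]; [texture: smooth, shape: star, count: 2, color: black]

Negative, Negative, Positive

Comparing the two groups points to one rule — shape is star.
[texture: matte, shape: triangle, count: 12, color: black] — shape is triangle, hence Negative.
[texture: matte, shape: square, count: 9, color: black] — shape is square, hence Negative.
[texture: smooth, shape: star, count: 2, color: black] — shape is star, hence Positive.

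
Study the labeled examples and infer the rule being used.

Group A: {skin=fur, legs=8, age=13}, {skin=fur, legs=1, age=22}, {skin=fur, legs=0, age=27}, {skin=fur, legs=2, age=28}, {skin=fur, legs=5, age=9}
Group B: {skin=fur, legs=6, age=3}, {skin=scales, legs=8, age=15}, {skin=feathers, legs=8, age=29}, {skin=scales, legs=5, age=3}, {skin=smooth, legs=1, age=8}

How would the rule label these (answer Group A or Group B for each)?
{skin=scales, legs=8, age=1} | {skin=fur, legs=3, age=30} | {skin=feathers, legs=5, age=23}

One predicate separates the groups cleanly: skin is fur AND age ≥ 8.
{skin=scales, legs=8, age=1}: skin is scales, age = 1, does not pass → Group B.
{skin=fur, legs=3, age=30}: skin is fur, age = 30, has this property → Group A.
{skin=feathers, legs=5, age=23}: skin is feathers, age = 23, does not pass → Group B.

Group B, Group A, Group B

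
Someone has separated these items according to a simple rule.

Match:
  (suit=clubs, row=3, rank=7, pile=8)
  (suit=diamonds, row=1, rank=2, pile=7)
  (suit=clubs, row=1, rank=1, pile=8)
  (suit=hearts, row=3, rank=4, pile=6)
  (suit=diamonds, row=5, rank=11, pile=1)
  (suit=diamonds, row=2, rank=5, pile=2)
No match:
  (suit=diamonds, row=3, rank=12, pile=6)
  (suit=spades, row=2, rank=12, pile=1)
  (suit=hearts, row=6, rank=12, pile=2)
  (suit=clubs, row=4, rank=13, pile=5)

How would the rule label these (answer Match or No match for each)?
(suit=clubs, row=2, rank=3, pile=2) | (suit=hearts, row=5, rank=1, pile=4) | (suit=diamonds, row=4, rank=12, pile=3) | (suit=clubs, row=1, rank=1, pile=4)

Match, Match, No match, Match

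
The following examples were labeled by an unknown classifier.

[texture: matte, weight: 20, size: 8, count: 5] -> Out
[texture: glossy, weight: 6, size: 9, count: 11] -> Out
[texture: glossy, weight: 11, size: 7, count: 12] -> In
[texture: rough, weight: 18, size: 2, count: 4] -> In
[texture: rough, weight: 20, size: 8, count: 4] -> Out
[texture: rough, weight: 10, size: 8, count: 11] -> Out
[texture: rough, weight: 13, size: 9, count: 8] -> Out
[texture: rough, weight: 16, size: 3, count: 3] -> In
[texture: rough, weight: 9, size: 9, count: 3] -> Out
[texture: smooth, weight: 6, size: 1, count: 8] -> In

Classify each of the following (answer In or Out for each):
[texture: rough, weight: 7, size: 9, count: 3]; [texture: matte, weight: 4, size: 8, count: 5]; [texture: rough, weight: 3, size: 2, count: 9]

Out, Out, In

The rule appears to be: size ≤ 7.
[texture: rough, weight: 7, size: 9, count: 3]: Out (size = 9).
[texture: matte, weight: 4, size: 8, count: 5]: Out (size = 8).
[texture: rough, weight: 3, size: 2, count: 9]: In (size = 2).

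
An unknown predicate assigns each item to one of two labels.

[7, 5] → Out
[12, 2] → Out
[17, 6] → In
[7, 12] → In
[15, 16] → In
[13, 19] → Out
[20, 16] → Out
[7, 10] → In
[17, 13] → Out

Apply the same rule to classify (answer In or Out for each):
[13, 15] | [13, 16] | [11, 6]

The pattern is that an item is 'In' exactly when: sum is odd.
[13, 15] — 13+15 = 28, hence Out.
[13, 16] — 13+16 = 29, hence In.
[11, 6] — 11+6 = 17, hence In.

Out, In, In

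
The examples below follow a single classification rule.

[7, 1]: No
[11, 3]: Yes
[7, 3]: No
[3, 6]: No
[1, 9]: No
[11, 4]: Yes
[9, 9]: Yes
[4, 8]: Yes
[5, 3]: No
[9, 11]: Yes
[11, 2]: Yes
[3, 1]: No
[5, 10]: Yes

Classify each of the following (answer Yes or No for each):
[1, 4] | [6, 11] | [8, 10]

The pattern is that an item is 'Yes' exactly when: sum ≥ 12.
[1, 4] → 1+4 = 5 → No.
[6, 11] → 6+11 = 17 → Yes.
[8, 10] → 8+10 = 18 → Yes.

No, Yes, Yes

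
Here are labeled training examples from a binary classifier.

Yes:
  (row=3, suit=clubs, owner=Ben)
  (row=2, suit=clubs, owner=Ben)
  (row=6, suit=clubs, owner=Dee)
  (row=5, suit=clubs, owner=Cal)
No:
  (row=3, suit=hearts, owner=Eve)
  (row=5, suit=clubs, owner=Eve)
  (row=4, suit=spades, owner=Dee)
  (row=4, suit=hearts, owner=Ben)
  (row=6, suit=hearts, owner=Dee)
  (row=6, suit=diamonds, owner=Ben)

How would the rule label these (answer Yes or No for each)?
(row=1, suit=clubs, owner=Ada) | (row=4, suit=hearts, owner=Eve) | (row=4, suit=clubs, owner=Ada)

The rule appears to be: suit is clubs AND owner is not Eve.
(row=1, suit=clubs, owner=Ada) → suit is clubs, owner is Ada → Yes.
(row=4, suit=hearts, owner=Eve) → suit is hearts, owner is Eve → No.
(row=4, suit=clubs, owner=Ada) → suit is clubs, owner is Ada → Yes.

Yes, No, Yes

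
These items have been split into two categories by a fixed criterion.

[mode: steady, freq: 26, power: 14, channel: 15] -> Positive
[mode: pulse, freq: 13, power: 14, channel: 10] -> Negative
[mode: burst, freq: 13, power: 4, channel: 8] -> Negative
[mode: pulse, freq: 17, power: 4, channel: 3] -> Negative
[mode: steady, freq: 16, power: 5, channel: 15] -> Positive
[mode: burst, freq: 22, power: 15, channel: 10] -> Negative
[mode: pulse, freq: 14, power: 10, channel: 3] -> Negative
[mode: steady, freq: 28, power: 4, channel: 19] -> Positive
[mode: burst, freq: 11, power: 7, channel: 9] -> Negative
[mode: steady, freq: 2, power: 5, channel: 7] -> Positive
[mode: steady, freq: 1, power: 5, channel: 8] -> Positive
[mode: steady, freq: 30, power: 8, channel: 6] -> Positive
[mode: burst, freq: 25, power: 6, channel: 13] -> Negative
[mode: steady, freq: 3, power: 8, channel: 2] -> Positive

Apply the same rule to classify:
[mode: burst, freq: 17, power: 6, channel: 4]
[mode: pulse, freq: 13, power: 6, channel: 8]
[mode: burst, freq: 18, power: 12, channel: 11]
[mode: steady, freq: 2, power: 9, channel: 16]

Negative, Negative, Negative, Positive

One predicate separates the groups cleanly: mode is steady.
[mode: burst, freq: 17, power: 6, channel: 4]: mode is burst, lacks this property → Negative.
[mode: pulse, freq: 13, power: 6, channel: 8]: mode is pulse, lacks this property → Negative.
[mode: burst, freq: 18, power: 12, channel: 11]: mode is burst, lacks this property → Negative.
[mode: steady, freq: 2, power: 9, channel: 16]: mode is steady, matches → Positive.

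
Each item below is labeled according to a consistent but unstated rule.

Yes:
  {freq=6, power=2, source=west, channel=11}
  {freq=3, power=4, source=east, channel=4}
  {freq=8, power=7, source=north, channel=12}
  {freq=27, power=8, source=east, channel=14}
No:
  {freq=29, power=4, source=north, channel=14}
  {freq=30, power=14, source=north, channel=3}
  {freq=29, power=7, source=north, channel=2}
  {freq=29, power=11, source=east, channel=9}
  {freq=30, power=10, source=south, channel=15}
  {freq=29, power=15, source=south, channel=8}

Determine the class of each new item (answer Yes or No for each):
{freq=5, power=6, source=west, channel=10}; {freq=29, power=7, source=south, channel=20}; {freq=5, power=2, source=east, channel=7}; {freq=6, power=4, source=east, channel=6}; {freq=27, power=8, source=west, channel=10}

Yes, No, Yes, Yes, Yes

A rule that fits every label: freq ≤ 27 — true of each 'Yes' example, false of each 'No' one.
Yes: {freq=5, power=6, source=west, channel=10}, since freq = 5. No: {freq=29, power=7, source=south, channel=20}, since freq = 29. Yes: {freq=5, power=2, source=east, channel=7}, since freq = 5. Yes: {freq=6, power=4, source=east, channel=6}, since freq = 6. Yes: {freq=27, power=8, source=west, channel=10}, since freq = 27.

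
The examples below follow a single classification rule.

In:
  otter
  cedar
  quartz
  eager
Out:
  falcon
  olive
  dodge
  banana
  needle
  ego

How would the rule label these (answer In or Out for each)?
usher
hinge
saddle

All 'In' examples share one property — contains 'r' — and every 'Out' example lacks it.
In: usher, since has 'r'.
Out: hinge, since no 'r'.
Out: saddle, since no 'r'.

In, Out, Out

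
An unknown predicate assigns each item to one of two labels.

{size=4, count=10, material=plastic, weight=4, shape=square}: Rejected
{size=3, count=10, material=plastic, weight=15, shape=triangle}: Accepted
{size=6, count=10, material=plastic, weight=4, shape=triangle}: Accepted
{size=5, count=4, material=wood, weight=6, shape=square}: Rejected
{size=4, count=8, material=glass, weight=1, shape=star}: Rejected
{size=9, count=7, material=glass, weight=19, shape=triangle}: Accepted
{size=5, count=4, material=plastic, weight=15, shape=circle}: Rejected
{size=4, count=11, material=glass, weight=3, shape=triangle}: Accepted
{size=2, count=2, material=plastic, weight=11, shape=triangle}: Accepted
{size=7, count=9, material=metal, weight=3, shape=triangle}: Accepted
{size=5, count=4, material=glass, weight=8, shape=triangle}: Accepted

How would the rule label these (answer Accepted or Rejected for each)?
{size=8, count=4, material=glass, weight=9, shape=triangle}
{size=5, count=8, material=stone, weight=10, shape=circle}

The classifier is using: shape is triangle.
{size=8, count=4, material=glass, weight=9, shape=triangle} — shape is triangle, hence Accepted. {size=5, count=8, material=stone, weight=10, shape=circle} — shape is circle, hence Rejected.

Accepted, Rejected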